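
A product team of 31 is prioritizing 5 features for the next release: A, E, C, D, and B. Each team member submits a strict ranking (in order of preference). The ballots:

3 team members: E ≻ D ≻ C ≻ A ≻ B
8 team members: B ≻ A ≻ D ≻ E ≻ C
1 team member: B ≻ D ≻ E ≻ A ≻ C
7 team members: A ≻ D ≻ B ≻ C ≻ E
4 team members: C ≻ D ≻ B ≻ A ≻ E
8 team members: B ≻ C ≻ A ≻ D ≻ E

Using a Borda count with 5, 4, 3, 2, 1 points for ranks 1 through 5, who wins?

B

A: 3·2 + 8·4 + 1·2 + 7·5 + 4·2 + 8·3 = 107
E: 3·5 + 8·2 + 1·3 + 7·1 + 4·1 + 8·1 = 53
C: 3·3 + 8·1 + 1·1 + 7·2 + 4·5 + 8·4 = 84
D: 3·4 + 8·3 + 1·4 + 7·4 + 4·4 + 8·2 = 100
B: 3·1 + 8·5 + 1·5 + 7·3 + 4·3 + 8·5 = 121
B has the highest Borda score (121).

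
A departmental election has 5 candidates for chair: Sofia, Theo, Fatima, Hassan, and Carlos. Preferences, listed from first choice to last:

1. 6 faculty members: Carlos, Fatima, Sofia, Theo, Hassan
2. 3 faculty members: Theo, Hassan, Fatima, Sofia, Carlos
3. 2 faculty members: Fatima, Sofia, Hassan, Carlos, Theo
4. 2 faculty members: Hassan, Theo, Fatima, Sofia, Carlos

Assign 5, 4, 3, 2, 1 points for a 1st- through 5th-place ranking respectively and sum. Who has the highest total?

Sofia: 6·3 + 3·2 + 2·4 + 2·2 = 36
Theo: 6·2 + 3·5 + 2·1 + 2·4 = 37
Fatima: 6·4 + 3·3 + 2·5 + 2·3 = 49
Hassan: 6·1 + 3·4 + 2·3 + 2·5 = 34
Carlos: 6·5 + 3·1 + 2·2 + 2·1 = 39
Fatima has the highest Borda score (49).

Fatima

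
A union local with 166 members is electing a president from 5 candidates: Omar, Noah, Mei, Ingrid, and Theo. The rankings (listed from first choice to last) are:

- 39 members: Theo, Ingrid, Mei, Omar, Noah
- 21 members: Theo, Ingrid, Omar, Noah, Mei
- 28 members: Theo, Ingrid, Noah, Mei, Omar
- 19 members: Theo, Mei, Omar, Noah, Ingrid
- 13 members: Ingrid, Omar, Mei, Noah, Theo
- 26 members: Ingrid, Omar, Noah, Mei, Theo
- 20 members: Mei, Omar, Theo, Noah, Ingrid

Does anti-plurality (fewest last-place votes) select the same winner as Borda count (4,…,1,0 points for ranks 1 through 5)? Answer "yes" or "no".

Anti-plurality — last-place votes: Omar 28, Noah 39, Mei 21, Ingrid 39, Theo 39. Winner: Mei.
Borda — scores: Omar 296, Noah 181, Mei 295, Ingrid 420, Theo 468. Winner: Theo.
The two methods disagree.

no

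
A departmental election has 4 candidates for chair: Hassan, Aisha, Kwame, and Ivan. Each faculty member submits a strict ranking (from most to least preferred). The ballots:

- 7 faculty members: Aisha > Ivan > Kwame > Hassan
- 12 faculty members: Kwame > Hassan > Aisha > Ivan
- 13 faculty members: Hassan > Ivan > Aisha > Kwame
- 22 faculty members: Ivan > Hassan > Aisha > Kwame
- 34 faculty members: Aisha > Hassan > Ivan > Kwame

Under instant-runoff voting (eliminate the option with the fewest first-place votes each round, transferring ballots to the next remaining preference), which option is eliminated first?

Kwame

Round 1: Hassan 13, Aisha 41, Kwame 12, Ivan 22. Eliminate Kwame.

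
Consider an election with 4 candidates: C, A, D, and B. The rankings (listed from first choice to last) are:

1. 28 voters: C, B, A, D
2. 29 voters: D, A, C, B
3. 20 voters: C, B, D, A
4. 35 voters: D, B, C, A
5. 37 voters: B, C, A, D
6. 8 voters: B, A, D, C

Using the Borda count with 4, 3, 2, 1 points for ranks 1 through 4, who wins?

C: 28·4 + 29·2 + 20·4 + 35·2 + 37·3 + 8·1 = 439
A: 28·2 + 29·3 + 20·1 + 35·1 + 37·2 + 8·3 = 296
D: 28·1 + 29·4 + 20·2 + 35·4 + 37·1 + 8·2 = 377
B: 28·3 + 29·1 + 20·3 + 35·3 + 37·4 + 8·4 = 458
B has the highest Borda score (458).

B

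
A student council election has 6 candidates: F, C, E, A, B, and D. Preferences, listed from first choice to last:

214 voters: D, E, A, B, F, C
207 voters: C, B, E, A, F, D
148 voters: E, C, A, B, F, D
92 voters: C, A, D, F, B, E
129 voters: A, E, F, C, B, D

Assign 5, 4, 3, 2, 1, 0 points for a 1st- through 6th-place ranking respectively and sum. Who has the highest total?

F: 214·1 + 207·1 + 148·1 + 92·2 + 129·3 = 1140
C: 214·0 + 207·5 + 148·4 + 92·5 + 129·2 = 2345
E: 214·4 + 207·3 + 148·5 + 92·0 + 129·4 = 2733
A: 214·3 + 207·2 + 148·3 + 92·4 + 129·5 = 2513
B: 214·2 + 207·4 + 148·2 + 92·1 + 129·1 = 1773
D: 214·5 + 207·0 + 148·0 + 92·3 + 129·0 = 1346
E has the highest Borda score (2733).

E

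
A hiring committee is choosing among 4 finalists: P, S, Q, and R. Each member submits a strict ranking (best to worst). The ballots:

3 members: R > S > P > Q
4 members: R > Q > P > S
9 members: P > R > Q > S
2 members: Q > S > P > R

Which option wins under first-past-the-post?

P

First-place votes: P 9, S 0, Q 2, R 7.
P has the most first-place votes.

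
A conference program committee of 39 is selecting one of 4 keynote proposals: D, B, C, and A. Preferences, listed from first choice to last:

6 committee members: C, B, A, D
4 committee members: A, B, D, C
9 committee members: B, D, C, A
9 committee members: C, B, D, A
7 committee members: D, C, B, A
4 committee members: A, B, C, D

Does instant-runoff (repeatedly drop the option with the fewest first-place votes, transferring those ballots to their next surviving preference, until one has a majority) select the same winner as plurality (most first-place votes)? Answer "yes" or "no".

yes

Instant-runoff — R1 D 7, B 9, C 15, A 8 (D out); R2 B 9, C 22, A 8 (C winner). Winner: C.
Plurality — first-place votes: D 7, B 9, C 15, A 8. Winner: C.
The two methods agree.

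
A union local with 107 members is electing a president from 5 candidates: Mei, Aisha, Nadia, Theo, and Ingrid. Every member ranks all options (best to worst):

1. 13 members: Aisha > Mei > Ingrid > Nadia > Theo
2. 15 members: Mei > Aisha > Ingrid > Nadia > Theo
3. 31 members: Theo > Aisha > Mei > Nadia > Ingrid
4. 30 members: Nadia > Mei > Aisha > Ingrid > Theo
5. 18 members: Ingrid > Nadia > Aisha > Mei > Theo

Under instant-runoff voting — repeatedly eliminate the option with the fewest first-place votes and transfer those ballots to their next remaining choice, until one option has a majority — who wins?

Nadia

Round 1: Mei 15, Aisha 13, Nadia 30, Theo 31, Ingrid 18. Eliminate Aisha.
Round 2: Mei 28, Nadia 30, Theo 31, Ingrid 18. Eliminate Ingrid.
Round 3: Mei 28, Nadia 48, Theo 31. Eliminate Mei.
Round 4: Nadia 76, Theo 31. Nadia has a majority.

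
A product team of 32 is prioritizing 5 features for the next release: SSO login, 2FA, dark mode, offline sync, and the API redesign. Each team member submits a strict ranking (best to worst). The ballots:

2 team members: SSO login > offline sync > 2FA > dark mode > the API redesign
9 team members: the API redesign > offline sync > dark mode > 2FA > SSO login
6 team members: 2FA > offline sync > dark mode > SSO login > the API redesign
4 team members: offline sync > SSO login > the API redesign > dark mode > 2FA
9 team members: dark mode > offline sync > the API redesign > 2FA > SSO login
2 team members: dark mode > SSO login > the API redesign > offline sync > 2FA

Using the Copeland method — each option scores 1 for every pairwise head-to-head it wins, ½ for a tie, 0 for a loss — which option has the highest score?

SSO login: loses to 2FA, dark mode, offline sync, and the API redesign → score 0.
2FA: beats SSO login; loses to dark mode, offline sync, and the API redesign → score 1.
dark mode: beats SSO login, 2FA, and the API redesign; loses to offline sync → score 3.
offline sync: beats SSO login, 2FA, dark mode, and the API redesign → score 4.
the API redesign: beats SSO login and 2FA; loses to dark mode and offline sync → score 2.
offline sync has the best pairwise record.

offline sync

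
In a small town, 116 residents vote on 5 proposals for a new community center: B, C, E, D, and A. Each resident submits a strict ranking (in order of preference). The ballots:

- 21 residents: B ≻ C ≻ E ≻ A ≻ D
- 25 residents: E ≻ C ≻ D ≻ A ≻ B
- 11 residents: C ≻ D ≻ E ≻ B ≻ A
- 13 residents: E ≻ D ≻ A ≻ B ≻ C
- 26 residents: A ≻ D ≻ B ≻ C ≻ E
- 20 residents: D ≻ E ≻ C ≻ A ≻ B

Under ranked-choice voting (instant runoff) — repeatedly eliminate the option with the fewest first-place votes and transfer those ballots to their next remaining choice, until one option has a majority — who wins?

E

Round 1: B 21, C 11, E 38, D 20, A 26. Eliminate C.
Round 2: B 21, E 38, D 31, A 26. Eliminate B.
Round 3: E 59, D 31, A 26. E has a majority.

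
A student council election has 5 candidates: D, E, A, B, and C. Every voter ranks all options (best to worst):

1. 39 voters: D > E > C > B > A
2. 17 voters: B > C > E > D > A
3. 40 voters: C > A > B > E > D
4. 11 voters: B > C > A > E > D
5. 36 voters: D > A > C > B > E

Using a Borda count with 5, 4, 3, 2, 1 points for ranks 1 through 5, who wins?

D: 39·5 + 17·2 + 40·1 + 11·1 + 36·5 = 460
E: 39·4 + 17·3 + 40·2 + 11·2 + 36·1 = 345
A: 39·1 + 17·1 + 40·4 + 11·3 + 36·4 = 393
B: 39·2 + 17·5 + 40·3 + 11·5 + 36·2 = 410
C: 39·3 + 17·4 + 40·5 + 11·4 + 36·3 = 537
C has the highest Borda score (537).

C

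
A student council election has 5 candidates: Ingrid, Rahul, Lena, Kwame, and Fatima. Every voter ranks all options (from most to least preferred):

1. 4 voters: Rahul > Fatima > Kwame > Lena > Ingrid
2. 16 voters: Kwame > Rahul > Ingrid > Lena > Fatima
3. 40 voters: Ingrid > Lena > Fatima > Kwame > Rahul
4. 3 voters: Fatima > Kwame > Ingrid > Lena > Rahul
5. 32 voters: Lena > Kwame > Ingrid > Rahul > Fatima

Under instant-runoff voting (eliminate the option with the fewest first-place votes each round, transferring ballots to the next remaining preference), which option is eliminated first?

Round 1: Ingrid 40, Rahul 4, Lena 32, Kwame 16, Fatima 3. Eliminate Fatima.

Fatima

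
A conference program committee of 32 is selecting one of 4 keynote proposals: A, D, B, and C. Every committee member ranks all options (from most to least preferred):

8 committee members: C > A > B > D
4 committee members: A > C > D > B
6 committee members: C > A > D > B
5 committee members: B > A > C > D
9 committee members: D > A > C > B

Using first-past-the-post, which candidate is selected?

C

First-place votes: A 4, D 9, B 5, C 14.
C has the most first-place votes.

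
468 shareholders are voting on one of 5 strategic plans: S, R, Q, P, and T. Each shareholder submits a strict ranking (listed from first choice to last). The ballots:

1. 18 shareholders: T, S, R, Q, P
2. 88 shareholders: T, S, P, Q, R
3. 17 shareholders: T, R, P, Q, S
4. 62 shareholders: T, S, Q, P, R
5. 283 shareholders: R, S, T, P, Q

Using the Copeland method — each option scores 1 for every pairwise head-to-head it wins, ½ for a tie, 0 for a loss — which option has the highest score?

S: beats Q, P, and T; loses to R → score 3.
R: beats S, Q, P, and T → score 4.
Q: loses to S, R, P, and T → score 0.
P: beats Q; loses to S, R, and T → score 1.
T: beats Q and P; loses to S and R → score 2.
R has the best pairwise record.

R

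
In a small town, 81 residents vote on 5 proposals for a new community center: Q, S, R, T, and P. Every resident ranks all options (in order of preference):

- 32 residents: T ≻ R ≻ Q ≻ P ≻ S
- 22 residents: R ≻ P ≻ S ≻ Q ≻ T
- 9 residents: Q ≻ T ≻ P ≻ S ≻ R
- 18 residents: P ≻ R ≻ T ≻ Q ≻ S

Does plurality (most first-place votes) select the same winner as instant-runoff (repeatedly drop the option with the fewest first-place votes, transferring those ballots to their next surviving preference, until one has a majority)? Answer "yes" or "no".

yes

Plurality — first-place votes: Q 9, S 0, R 22, T 32, P 18. Winner: T.
Instant-runoff — R1 Q 9, S 0, R 22, T 32, P 18 (S out); R2 Q 9, R 22, T 32, P 18 (Q out); R3 R 22, T 41, P 18 (T winner). Winner: T.
The two methods agree.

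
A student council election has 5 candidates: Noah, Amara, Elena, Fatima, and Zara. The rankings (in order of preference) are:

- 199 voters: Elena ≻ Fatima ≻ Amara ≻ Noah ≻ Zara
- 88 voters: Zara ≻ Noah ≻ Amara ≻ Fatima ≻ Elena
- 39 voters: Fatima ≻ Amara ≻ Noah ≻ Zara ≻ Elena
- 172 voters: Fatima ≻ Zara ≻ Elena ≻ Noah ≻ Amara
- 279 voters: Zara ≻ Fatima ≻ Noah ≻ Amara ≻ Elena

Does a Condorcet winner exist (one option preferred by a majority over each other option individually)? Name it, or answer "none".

Fatima vs Noah: 689–88 for Fatima.
Fatima vs Amara: 689–88 for Fatima.
Fatima vs Elena: 578–199 for Fatima.
Fatima vs Zara: 410–367 for Fatima.
Fatima beats every other option head-to-head.

Fatima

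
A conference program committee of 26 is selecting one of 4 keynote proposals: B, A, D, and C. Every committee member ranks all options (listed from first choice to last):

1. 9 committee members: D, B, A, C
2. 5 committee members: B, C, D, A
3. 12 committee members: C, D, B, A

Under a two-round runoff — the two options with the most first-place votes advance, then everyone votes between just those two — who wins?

Round 1 first-place votes: B 5, A 0, D 9, C 12.
C and D advance.
Runoff: C is preferred to D by 17 voters; D by 9.
C wins the runoff.

C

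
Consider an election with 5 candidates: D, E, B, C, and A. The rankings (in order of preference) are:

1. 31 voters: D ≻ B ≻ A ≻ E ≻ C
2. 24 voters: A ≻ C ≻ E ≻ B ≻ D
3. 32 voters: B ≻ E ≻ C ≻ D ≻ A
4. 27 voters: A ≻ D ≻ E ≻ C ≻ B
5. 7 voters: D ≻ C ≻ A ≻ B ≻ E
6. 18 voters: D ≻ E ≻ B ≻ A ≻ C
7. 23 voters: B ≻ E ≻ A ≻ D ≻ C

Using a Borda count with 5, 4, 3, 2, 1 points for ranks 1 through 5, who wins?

B

D: 31·5 + 24·1 + 32·2 + 27·4 + 7·5 + 18·5 + 23·2 = 522
E: 31·2 + 24·3 + 32·4 + 27·3 + 7·1 + 18·4 + 23·4 = 514
B: 31·4 + 24·2 + 32·5 + 27·1 + 7·2 + 18·3 + 23·5 = 542
C: 31·1 + 24·4 + 32·3 + 27·2 + 7·4 + 18·1 + 23·1 = 346
A: 31·3 + 24·5 + 32·1 + 27·5 + 7·3 + 18·2 + 23·3 = 506
B has the highest Borda score (542).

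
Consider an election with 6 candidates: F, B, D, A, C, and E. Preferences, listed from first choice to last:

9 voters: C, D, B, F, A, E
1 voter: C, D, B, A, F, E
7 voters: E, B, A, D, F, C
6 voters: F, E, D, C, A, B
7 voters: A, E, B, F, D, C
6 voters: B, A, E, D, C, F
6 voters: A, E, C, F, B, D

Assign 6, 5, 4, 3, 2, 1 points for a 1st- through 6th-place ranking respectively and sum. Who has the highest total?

F: 9·3 + 1·2 + 7·2 + 6·6 + 7·3 + 6·1 + 6·3 = 124
B: 9·4 + 1·4 + 7·5 + 6·1 + 7·4 + 6·6 + 6·2 = 157
D: 9·5 + 1·5 + 7·3 + 6·4 + 7·2 + 6·3 + 6·1 = 133
A: 9·2 + 1·3 + 7·4 + 6·2 + 7·6 + 6·5 + 6·6 = 169
C: 9·6 + 1·6 + 7·1 + 6·3 + 7·1 + 6·2 + 6·4 = 128
E: 9·1 + 1·1 + 7·6 + 6·5 + 7·5 + 6·4 + 6·5 = 171
E has the highest Borda score (171).

E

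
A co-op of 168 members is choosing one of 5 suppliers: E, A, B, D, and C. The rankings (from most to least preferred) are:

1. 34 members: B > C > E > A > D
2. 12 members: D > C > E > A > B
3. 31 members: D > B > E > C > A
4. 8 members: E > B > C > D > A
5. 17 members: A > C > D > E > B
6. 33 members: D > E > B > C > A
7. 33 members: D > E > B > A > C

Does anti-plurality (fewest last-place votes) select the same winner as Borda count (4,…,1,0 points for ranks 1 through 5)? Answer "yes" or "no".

Anti-plurality — last-place votes: E 0, A 72, B 29, D 34, C 33. Winner: E.
Borda — scores: E 401, A 147, B 385, D 478, C 269. Winner: D.
The two methods disagree.

no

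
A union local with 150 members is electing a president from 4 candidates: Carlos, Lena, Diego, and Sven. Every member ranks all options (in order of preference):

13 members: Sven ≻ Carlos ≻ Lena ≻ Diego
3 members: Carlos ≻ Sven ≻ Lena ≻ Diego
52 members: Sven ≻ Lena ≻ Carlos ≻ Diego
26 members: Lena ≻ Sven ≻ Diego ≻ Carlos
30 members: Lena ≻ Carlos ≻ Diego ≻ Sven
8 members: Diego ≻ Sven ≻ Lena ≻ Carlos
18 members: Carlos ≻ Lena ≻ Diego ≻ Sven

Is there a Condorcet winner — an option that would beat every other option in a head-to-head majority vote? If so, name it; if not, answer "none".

Sven

Sven vs Carlos: 99–51 for Sven.
Sven vs Lena: 76–74 for Sven.
Sven vs Diego: 94–56 for Sven.
Sven beats every other option head-to-head.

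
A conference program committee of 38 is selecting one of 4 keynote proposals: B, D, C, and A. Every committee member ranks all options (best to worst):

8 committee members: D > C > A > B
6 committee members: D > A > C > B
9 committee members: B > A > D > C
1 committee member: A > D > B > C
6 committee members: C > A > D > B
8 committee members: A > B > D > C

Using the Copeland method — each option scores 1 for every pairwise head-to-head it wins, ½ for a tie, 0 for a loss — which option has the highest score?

A

B: loses to D, C, and A → score 0.
D: beats B and C; loses to A → score 2.
C: beats B; loses to D and A → score 1.
A: beats B, D, and C → score 3.
A has the best pairwise record.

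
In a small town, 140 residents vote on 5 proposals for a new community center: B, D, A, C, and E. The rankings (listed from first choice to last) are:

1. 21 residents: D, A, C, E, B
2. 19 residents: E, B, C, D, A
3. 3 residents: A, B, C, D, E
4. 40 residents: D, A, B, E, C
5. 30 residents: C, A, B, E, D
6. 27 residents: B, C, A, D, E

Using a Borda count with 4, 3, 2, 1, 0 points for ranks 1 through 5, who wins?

A

B: 21·0 + 19·3 + 3·3 + 40·2 + 30·2 + 27·4 = 314
D: 21·4 + 19·1 + 3·1 + 40·4 + 30·0 + 27·1 = 293
A: 21·3 + 19·0 + 3·4 + 40·3 + 30·3 + 27·2 = 339
C: 21·2 + 19·2 + 3·2 + 40·0 + 30·4 + 27·3 = 287
E: 21·1 + 19·4 + 3·0 + 40·1 + 30·1 + 27·0 = 167
A has the highest Borda score (339).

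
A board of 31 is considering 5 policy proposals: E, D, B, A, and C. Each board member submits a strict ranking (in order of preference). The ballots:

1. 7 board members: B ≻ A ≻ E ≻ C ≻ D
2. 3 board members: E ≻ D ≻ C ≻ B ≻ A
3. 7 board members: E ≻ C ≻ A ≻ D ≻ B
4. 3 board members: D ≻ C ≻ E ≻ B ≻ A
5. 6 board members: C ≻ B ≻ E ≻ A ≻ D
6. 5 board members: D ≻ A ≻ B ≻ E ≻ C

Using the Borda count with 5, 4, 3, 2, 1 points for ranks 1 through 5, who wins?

E: 7·3 + 3·5 + 7·5 + 3·3 + 6·3 + 5·2 = 108
D: 7·1 + 3·4 + 7·2 + 3·5 + 6·1 + 5·5 = 79
B: 7·5 + 3·2 + 7·1 + 3·2 + 6·4 + 5·3 = 93
A: 7·4 + 3·1 + 7·3 + 3·1 + 6·2 + 5·4 = 87
C: 7·2 + 3·3 + 7·4 + 3·4 + 6·5 + 5·1 = 98
E has the highest Borda score (108).

E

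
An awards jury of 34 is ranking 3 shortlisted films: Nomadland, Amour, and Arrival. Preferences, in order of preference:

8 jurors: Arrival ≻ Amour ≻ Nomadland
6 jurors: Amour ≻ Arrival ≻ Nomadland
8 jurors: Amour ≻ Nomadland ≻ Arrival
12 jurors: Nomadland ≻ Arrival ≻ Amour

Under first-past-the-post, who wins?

Amour

First-place votes: Nomadland 12, Amour 14, Arrival 8.
Amour has the most first-place votes.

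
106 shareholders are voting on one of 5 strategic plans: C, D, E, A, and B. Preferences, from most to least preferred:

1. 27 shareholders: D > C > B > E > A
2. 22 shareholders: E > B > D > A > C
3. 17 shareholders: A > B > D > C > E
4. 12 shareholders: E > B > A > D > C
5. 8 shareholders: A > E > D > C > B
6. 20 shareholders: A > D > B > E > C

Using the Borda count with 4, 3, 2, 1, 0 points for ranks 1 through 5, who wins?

D

C: 27·3 + 22·0 + 17·1 + 12·0 + 8·1 + 20·0 = 106
D: 27·4 + 22·2 + 17·2 + 12·1 + 8·2 + 20·3 = 274
E: 27·1 + 22·4 + 17·0 + 12·4 + 8·3 + 20·1 = 207
A: 27·0 + 22·1 + 17·4 + 12·2 + 8·4 + 20·4 = 226
B: 27·2 + 22·3 + 17·3 + 12·3 + 8·0 + 20·2 = 247
D has the highest Borda score (274).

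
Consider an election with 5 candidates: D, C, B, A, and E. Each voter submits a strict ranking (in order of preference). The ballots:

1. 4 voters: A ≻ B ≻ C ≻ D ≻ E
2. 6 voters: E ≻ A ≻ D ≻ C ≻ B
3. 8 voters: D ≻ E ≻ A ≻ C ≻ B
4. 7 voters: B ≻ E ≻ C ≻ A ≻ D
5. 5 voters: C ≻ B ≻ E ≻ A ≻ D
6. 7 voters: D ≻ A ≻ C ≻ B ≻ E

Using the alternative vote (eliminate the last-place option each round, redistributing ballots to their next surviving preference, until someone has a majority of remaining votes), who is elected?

D

Round 1: D 15, C 5, B 7, A 4, E 6. Eliminate A.
Round 2: D 15, C 5, B 11, E 6. Eliminate C.
Round 3: D 15, B 16, E 6. Eliminate E.
Round 4: D 21, B 16. D has a majority.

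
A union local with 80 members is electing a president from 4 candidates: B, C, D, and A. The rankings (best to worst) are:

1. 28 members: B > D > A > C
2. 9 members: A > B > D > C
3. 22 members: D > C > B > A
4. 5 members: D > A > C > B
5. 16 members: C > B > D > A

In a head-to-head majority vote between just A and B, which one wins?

Voters preferring A to B: 14; preferring B to A: 66.
B wins the head-to-head.

B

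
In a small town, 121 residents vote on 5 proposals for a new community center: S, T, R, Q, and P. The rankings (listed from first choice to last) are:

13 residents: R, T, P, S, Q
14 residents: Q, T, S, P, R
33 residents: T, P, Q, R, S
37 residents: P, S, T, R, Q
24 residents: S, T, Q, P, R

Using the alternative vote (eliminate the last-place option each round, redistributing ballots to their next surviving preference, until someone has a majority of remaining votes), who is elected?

T

Round 1: S 24, T 33, R 13, Q 14, P 37. Eliminate R.
Round 2: S 24, T 46, Q 14, P 37. Eliminate Q.
Round 3: S 24, T 60, P 37. Eliminate S.
Round 4: T 84, P 37. T has a majority.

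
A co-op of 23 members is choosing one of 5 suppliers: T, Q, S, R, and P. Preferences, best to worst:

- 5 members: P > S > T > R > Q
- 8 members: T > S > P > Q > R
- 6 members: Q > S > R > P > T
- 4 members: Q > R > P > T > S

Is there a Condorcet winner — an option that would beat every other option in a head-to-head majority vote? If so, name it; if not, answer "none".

Checking pairwise contests:
P beats T 15–8.
T beats Q 13–10.
T beats S 12–11.
T beats R 13–10.
S beats P 14–9.
Every option loses at least one head-to-head, so there is no Condorcet winner.

none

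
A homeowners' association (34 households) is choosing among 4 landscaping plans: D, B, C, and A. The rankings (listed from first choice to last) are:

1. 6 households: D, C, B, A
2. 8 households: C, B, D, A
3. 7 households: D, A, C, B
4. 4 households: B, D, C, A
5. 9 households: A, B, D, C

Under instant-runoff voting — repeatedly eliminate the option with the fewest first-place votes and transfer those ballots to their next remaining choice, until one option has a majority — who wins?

Round 1: D 13, B 4, C 8, A 9. Eliminate B.
Round 2: D 17, C 8, A 9. Eliminate C.
Round 3: D 25, A 9. D has a majority.

D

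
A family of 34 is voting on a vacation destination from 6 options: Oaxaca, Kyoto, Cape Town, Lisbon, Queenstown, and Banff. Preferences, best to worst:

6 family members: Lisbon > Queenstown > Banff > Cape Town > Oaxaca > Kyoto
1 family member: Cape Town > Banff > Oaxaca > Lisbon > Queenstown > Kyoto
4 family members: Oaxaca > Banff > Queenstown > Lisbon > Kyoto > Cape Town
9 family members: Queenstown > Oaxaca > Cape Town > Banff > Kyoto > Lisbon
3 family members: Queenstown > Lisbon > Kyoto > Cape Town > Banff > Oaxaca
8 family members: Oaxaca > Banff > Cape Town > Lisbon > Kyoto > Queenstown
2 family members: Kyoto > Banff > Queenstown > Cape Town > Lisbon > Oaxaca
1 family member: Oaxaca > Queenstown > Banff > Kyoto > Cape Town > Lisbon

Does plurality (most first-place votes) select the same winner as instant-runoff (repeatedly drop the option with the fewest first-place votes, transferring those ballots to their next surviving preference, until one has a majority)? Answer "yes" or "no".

Plurality — first-place votes: Oaxaca 13, Kyoto 2, Cape Town 1, Lisbon 6, Queenstown 12, Banff 0. Winner: Oaxaca.
Instant-runoff — R1 Oaxaca 13, Kyoto 2, Cape Town 1, Lisbon 6, Queenstown 12, Banff 0 (Banff out); R2 Oaxaca 13, Kyoto 2, Cape Town 1, Lisbon 6, Queenstown 12 (Cape Town out); R3 Oaxaca 14, Kyoto 2, Lisbon 6, Queenstown 12 (Kyoto out); R4 Oaxaca 14, Lisbon 6, Queenstown 14 (Lisbon out); R5 Oaxaca 14, Queenstown 20 (Queenstown winner). Winner: Queenstown.
The two methods disagree.

no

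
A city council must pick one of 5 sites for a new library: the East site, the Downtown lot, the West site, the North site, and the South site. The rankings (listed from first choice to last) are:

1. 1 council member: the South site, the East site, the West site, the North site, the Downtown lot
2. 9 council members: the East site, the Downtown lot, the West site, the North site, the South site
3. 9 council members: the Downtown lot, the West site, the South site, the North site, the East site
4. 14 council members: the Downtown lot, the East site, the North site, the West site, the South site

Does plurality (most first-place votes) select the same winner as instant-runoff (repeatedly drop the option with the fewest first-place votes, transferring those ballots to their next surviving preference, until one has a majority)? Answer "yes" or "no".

Plurality — first-place votes: the East site 9, the Downtown lot 23, the West site 0, the North site 0, the South site 1. Winner: the Downtown lot.
Instant-runoff — R1 the East site 9, the Downtown lot 23, the West site 0, the North site 0, the South site 1 (the Downtown lot winner). Winner: the Downtown lot.
The two methods agree.

yes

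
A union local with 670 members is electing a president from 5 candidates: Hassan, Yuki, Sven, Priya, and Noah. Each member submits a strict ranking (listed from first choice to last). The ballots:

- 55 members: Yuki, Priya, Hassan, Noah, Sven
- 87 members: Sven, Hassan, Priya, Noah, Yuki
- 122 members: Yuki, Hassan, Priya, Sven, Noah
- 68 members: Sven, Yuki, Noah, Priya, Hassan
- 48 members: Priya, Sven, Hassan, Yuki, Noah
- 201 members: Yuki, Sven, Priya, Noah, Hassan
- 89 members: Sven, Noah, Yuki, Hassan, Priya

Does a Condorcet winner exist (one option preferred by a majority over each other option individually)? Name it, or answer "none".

Yuki vs Hassan: 535–135 for Yuki.
Yuki vs Sven: 378–292 for Yuki.
Yuki vs Priya: 535–135 for Yuki.
Yuki vs Noah: 494–176 for Yuki.
Yuki beats every other option head-to-head.

Yuki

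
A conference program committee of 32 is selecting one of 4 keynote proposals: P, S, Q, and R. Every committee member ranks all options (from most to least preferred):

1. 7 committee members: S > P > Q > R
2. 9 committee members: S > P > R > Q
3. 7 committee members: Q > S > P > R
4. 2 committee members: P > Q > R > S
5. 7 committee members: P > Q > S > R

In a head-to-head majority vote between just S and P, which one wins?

Voters preferring S to P: 23; preferring P to S: 9.
S wins the head-to-head.

S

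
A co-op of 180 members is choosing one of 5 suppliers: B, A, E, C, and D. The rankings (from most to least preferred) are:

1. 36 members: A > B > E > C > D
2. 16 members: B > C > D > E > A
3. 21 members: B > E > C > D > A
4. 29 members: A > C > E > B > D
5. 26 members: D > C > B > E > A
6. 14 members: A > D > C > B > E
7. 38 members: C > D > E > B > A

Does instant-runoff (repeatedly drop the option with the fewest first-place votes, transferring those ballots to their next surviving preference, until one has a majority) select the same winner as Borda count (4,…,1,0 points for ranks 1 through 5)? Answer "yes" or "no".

yes

Instant-runoff — R1 B 37, A 79, E 0, C 38, D 26 (E out); R2 B 37, A 79, C 38, D 26 (D out); R3 B 37, A 79, C 64 (B out); R4 A 79, C 101 (C winner). Winner: C.
Borda — scores: B 389, A 316, E 311, C 471, D 313. Winner: C.
The two methods agree.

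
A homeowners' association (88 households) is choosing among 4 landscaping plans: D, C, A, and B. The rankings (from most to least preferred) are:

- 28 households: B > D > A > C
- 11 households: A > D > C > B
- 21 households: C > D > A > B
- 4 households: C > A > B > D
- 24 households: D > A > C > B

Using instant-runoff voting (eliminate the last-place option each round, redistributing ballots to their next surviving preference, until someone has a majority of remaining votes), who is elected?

Round 1: D 24, C 25, A 11, B 28. Eliminate A.
Round 2: D 35, C 25, B 28. Eliminate C.
Round 3: D 56, B 32. D has a majority.

D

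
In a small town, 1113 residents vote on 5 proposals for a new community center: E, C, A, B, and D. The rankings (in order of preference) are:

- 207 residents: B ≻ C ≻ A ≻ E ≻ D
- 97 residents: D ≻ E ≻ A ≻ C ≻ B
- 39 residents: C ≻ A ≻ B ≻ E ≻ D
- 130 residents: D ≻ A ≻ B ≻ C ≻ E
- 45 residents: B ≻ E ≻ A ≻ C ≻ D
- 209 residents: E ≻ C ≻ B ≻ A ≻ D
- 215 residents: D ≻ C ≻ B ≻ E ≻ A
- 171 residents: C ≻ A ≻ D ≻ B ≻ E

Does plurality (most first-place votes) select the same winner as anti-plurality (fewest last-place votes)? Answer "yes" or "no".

no

Plurality — first-place votes: E 209, C 210, A 0, B 252, D 442. Winner: D.
Anti-plurality — last-place votes: E 301, C 0, A 215, B 97, D 500. Winner: C.
The two methods disagree.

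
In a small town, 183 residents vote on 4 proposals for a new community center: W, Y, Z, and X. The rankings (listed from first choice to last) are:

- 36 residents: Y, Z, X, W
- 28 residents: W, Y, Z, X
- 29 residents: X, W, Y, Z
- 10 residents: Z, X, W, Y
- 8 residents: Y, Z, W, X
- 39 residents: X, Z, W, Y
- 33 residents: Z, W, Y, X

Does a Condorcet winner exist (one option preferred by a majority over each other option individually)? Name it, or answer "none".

Checking pairwise contests:
Z beats W 126–57.
W beats Y 139–44.
Y beats Z 101–82.
Y beats X 105–78.
Every option loses at least one head-to-head, so there is no Condorcet winner.

none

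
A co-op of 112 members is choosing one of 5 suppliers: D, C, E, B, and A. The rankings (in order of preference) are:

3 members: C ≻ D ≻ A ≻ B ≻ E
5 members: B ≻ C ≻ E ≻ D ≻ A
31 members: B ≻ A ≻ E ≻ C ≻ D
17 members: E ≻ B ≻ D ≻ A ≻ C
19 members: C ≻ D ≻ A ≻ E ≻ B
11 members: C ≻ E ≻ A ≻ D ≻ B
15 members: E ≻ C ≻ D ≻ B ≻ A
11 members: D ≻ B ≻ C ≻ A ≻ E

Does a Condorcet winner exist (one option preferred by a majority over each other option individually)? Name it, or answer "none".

none

Checking pairwise contests:
C beats D 84–28.
E beats C 63–49.
A beats E 64–48.
D beats B 59–53.
D beats A 70–42.
Every option loses at least one head-to-head, so there is no Condorcet winner.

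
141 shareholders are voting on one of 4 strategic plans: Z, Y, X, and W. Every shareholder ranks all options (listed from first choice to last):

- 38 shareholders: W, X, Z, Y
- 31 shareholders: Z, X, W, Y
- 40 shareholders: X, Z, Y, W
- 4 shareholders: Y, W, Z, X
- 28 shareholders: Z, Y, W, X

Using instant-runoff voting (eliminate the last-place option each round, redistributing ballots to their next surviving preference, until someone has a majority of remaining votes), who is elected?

Round 1: Z 59, Y 4, X 40, W 38. Eliminate Y.
Round 2: Z 59, X 40, W 42. Eliminate X.
Round 3: Z 99, W 42. Z has a majority.

Z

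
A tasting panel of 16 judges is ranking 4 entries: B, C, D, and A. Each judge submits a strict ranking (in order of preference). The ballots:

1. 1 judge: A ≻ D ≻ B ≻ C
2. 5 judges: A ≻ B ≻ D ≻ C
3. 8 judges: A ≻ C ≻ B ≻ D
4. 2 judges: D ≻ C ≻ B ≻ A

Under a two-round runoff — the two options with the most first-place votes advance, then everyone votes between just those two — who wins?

Round 1 first-place votes: B 0, C 0, D 2, A 14.
A and D advance.
Runoff: A is preferred to D by 14 voters; D by 2.
A wins the runoff.

A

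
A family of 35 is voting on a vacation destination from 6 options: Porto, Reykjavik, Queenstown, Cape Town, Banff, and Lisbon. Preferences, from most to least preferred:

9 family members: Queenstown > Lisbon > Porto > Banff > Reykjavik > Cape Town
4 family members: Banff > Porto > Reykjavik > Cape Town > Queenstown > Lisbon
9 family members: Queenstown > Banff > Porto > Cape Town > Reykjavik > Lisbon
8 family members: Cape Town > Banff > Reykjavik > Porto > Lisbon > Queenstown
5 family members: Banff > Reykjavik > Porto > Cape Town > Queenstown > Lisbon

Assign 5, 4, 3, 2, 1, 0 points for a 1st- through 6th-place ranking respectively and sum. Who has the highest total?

Porto: 9·3 + 4·4 + 9·3 + 8·2 + 5·3 = 101
Reykjavik: 9·1 + 4·3 + 9·1 + 8·3 + 5·4 = 74
Queenstown: 9·5 + 4·1 + 9·5 + 8·0 + 5·1 = 99
Cape Town: 9·0 + 4·2 + 9·2 + 8·5 + 5·2 = 76
Banff: 9·2 + 4·5 + 9·4 + 8·4 + 5·5 = 131
Lisbon: 9·4 + 4·0 + 9·0 + 8·1 + 5·0 = 44
Banff has the highest Borda score (131).

Banff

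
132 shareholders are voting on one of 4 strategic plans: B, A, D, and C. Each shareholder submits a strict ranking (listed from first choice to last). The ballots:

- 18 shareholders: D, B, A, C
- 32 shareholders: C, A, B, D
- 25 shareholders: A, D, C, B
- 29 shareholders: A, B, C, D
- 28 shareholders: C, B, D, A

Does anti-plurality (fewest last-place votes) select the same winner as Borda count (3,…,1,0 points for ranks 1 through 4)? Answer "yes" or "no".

no

Anti-plurality — last-place votes: B 25, A 28, D 61, C 18. Winner: C.
Borda — scores: B 182, A 244, D 132, C 234. Winner: A.
The two methods disagree.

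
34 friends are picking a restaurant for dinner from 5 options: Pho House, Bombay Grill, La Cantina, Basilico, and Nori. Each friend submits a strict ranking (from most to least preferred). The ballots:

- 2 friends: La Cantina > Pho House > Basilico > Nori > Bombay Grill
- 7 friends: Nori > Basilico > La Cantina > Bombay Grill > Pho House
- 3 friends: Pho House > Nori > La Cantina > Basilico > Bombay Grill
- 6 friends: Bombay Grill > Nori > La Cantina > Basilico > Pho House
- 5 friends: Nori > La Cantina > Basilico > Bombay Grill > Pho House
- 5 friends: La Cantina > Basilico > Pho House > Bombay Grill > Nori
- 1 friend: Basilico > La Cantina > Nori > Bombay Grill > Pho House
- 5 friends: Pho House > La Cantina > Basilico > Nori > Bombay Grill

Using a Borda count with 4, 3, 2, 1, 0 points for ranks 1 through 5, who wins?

Pho House: 2·3 + 7·0 + 3·4 + 6·0 + 5·0 + 5·2 + 1·0 + 5·4 = 48
Bombay Grill: 2·0 + 7·1 + 3·0 + 6·4 + 5·1 + 5·1 + 1·1 + 5·0 = 42
La Cantina: 2·4 + 7·2 + 3·2 + 6·2 + 5·3 + 5·4 + 1·3 + 5·3 = 93
Basilico: 2·2 + 7·3 + 3·1 + 6·1 + 5·2 + 5·3 + 1·4 + 5·2 = 73
Nori: 2·1 + 7·4 + 3·3 + 6·3 + 5·4 + 5·0 + 1·2 + 5·1 = 84
La Cantina has the highest Borda score (93).

La Cantina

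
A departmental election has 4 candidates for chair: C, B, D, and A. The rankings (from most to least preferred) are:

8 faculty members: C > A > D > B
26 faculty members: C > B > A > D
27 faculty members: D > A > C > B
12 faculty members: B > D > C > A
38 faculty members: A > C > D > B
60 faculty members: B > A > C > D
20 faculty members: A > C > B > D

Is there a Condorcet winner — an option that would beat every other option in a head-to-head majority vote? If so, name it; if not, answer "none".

none

Checking pairwise contests:
A beats C 145–46.
C beats B 119–72.
C beats D 152–39.
B beats A 98–93.
Every option loses at least one head-to-head, so there is no Condorcet winner.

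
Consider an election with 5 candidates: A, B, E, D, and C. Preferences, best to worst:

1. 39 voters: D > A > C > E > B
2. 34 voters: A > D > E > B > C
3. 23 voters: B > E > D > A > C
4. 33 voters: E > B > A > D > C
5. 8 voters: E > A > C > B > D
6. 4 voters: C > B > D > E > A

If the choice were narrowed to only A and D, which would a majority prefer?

Voters preferring A to D: 75; preferring D to A: 66.
A wins the head-to-head.

A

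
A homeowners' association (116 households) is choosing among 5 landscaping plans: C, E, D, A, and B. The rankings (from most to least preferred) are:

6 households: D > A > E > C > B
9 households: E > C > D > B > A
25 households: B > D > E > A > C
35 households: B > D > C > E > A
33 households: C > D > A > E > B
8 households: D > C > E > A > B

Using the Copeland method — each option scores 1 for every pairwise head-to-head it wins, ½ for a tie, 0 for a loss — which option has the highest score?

B

C: beats E and A; loses to D and B → score 2.
E: beats A; loses to C, D, and B → score 1.
D: beats C, E, and A; loses to B → score 3.
A: loses to C, E, D, and B → score 0.
B: beats C, E, D, and A → score 4.
B has the best pairwise record.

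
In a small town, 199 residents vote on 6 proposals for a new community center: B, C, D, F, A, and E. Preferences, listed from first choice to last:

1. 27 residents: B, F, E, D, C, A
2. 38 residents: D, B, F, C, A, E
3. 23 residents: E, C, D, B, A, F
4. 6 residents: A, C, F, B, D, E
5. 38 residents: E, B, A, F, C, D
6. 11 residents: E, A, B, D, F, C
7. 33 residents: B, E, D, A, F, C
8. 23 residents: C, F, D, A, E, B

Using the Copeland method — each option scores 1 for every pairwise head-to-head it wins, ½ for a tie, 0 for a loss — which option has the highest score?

B: beats C, D, F, A, and E → score 5.
C: beats A; loses to B, D, F, and E → score 1.
D: beats C, F, and A; loses to B and E → score 3.
F: beats C; loses to B, D, A, and E → score 1.
A: beats F; loses to B, C, D, and E → score 1.
E: beats C, D, F, and A; loses to B → score 4.
B has the best pairwise record.

B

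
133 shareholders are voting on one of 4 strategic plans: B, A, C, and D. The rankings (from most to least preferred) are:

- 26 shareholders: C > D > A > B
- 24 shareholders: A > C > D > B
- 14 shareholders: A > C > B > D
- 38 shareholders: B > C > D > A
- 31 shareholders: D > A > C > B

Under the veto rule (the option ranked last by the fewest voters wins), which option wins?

C

Last-place votes: B 81, A 38, C 0, D 14.
C is ranked last by the fewest voters, so C wins.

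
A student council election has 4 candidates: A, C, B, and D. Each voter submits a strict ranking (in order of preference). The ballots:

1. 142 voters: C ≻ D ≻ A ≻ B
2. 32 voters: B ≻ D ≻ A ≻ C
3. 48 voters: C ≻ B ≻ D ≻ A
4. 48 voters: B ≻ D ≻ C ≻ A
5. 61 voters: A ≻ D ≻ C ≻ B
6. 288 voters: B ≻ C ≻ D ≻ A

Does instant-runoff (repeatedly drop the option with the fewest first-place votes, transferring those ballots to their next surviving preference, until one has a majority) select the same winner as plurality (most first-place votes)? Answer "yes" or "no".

Instant-runoff — R1 A 61, C 190, B 368, D 0 (B winner). Winner: B.
Plurality — first-place votes: A 61, C 190, B 368, D 0. Winner: B.
The two methods agree.

yes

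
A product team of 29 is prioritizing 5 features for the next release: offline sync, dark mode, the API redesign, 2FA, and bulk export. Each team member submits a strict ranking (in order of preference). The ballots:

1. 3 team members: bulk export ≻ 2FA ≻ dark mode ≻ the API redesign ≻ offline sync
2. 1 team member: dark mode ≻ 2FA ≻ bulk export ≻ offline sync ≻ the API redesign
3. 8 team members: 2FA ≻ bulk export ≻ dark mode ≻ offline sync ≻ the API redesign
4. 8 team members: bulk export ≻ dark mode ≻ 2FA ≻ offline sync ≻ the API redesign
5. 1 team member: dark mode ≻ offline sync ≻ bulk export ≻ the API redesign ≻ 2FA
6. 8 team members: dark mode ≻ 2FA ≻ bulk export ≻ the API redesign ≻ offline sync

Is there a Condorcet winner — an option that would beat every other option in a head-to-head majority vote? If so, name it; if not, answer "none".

Checking pairwise contests:
dark mode beats offline sync 29–0.
bulk export beats dark mode 19–10.
offline sync beats the API redesign 18–11.
dark mode beats 2FA 18–11.
2FA beats bulk export 17–12.
Every option loses at least one head-to-head, so there is no Condorcet winner.

none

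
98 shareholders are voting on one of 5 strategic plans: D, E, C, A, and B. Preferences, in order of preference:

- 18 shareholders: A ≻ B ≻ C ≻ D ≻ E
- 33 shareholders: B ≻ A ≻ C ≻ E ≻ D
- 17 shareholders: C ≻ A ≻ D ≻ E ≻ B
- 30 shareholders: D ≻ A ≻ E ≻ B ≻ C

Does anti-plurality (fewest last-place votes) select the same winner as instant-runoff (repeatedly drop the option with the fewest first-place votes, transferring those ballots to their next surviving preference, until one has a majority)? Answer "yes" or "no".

Anti-plurality — last-place votes: D 33, E 18, C 30, A 0, B 17. Winner: A.
Instant-runoff — R1 D 30, E 0, C 17, A 18, B 33 (E out); R2 D 30, C 17, A 18, B 33 (C out); R3 D 30, A 35, B 33 (D out); R4 A 65, B 33 (A winner). Winner: A.
The two methods agree.

yes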